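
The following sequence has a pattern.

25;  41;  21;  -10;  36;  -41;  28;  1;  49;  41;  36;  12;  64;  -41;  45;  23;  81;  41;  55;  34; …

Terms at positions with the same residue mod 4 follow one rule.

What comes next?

100

Read the sequence 4 terms at a time; column i is its own pattern.
Track A: 25, 36, 49, 64, 81 (perfect squares starting at 5²).
Track B: 41, -41, 41, -41, 41 (oscillating between 41 and -41).
Track C: 21, 28, 36, 45, 55 (the triangular numbers T_6, T_7, …).
Track D: -10, 1, 12, 23, 34 (linear: a_n = -21 + 11·n).
Position 21 → track A, term 6 = 100.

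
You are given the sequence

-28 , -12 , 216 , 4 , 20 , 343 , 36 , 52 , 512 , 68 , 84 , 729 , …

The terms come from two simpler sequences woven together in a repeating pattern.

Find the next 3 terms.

100, 116, 1000

Reading positions in blocks of 3 reveals the pattern AAB — 2 tracks woven together.
Track A: -28, -12, 4, 20, 36, 52, 68, 84 — linear: a_n = -44 + 16·n.
Track B: 216, 343, 512, 729 — consecutive cubes n³ from n = 6.
Term 13 comes from track A (its 9th entry): 100.
Term 14 comes from track A (its 10th entry): 116.
Position 15 falls in track B as its term 5, giving 1000.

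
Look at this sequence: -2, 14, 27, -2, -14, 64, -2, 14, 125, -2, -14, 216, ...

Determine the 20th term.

14

The terms cycle through 3 interleaved subsequences.
Subsequence A: -2, -2, -2, -2 (constant -2).
Subsequence B: 14, -14, 14, -14 (alternating ±14).
Subsequence C: 27, 64, 125, 216 (the cubes 3³, 4³, 5³, …).
Position 20 falls in subsequence B as its term 7, giving 14.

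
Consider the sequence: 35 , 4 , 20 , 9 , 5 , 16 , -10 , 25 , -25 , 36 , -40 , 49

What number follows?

-55

Positions 1, 3, 5, … form one subsequence and positions 2, 4, 6, … form another.
Subsequence A: 35, 20, 5, -10, -25, -40. Arithmetic with common difference −15.
Subsequence B: 4, 9, 16, 25, 36, 49. Consecutive squares n² from n = 2.
Position 13 falls in subsequence A as its term 7, giving -55.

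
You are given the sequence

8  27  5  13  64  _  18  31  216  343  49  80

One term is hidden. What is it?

125

Reading positions in blocks of 4 reveals the pattern AABB — 2 tracks woven together.
Track A: 8, 27, 64, ?, 216, 343 (the cubes 2³, 3³, 4³, …).
Track B: 5, 13, 18, 31, 49, 80 (each term equals the sum of the previous two).
Track A's pattern makes the blank 125.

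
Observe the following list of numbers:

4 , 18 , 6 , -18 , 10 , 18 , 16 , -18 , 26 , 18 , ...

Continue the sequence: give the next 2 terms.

42, -18

Odd-indexed and even-indexed terms follow separate rules.
Track A: 4, 6, 10, 16, 26. A Fibonacci-like recurrence a_n = a_{n-1} + a_{n-2}.
Track B: 18, -18, 18, -18, 18. Alternating ±18.
Position 11 → track A, term 6 = 42.
Position 12 falls in track B as its term 6, giving -18.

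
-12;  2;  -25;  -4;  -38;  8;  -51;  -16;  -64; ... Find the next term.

Positions 1, 3, 5, … form one subsequence and positions 2, 4, 6, … form another.
Stream A: -12, -25, -38, -51, -64 (arithmetic with common difference −13).
Stream B: 2, -4, 8, -16 (multiplying by -2 each time).
Position 10 → stream B, term 5 = 32.

32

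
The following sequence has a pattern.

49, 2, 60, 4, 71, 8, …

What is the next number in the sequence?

82

Odd-indexed and even-indexed terms follow separate rules.
Track A: 49, 60, 71. Adding 11 each time.
Track B: 2, 4, 8. Successive powers of 2.
The 7th slot belongs to track A; its 4th term is 82.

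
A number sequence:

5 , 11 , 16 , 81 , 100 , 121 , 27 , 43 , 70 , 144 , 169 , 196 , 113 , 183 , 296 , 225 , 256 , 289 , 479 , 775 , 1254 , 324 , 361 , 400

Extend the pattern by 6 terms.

2029, 3283, 5312, 441, 484, 529

The slot pattern repeats as AAABBB (period 6), so there are 2 interleaved tracks.
Track A is 5, 11, 16, 27, 43, 70, 113, 183, 296, 479, 775, 1254, which is a Fibonacci-like recurrence a_n = a_{n-1} + a_{n-2}.
Track B is 81, 100, 121, 144, 169, 196, 225, 256, 289, 324, 361, 400, which is consecutive squares n² from n = 9.
Term 25 comes from track A (its 13th entry): 2029.
Term 26 comes from track A (its 14th entry): 3283.
The 27th slot belongs to track A; its 15th term is 5312.
Position 28 falls in track B as its term 13, giving 441.
Position 29 falls in track B as its term 14, giving 484.
The 30th slot belongs to track B; its 15th term is 529.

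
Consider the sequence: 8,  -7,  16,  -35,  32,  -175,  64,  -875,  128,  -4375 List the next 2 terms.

Positions 1, 3, 5, … form one subsequence and positions 2, 4, 6, … form another.
Stream A: 8, 16, 32, 64, 128 — powers of 2.
Stream B: -7, -35, -175, -875, -4375 — multiplying by 5 each time.
Term 11 comes from stream A (its 6th entry): 256.
Term 12 comes from stream B (its 6th entry): -21875.

256, -21875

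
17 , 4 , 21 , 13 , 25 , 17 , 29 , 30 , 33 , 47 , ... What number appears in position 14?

Split by position mod 2 into 2 tracks.
Subsequence A: 17, 21, 25, 29, 33. Linear: a_n = 13 + 4·n.
Subsequence B: 4, 13, 17, 30, 47. Fibonacci-style (each term is the sum of the two before it).
Term 14 comes from subsequence B (its 7th entry): 124.

124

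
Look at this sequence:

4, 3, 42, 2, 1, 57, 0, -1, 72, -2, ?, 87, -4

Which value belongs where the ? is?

The slot pattern repeats as AAB (period 3), so there are 2 interleaved tracks.
Track A is 4, 3, 2, 1, 0, -1, -2, ?, -4, which is subtracting 1 each time.
Track B is 42, 57, 72, 87, which is linear: a_n = 27 + 15·n.
The gap is track A's term 8; the rule gives -3.

-3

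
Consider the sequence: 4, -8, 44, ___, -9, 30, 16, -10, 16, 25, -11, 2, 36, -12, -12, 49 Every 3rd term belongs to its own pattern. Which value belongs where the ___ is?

9

Split by position mod 3: positions 1, 4, 7, … form one track, and each other residue class forms its own.
Subsequence A: 4, ?, 16, 25, 36, 49. Consecutive squares n² from n = 2.
Subsequence B: -8, -9, -10, -11, -12. Subtracting 1 each time.
Subsequence C: 44, 30, 16, 2, -12. Arithmetic, step −14.
Filling subsequence A at index 2 by its rule yields 9.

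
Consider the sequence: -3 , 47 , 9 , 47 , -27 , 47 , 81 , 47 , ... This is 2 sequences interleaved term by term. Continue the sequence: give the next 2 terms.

-243, 47

Split by position mod 2 into 2 tracks.
Subsequence A: -3, 9, -27, 81 — multiplying by -3 each time.
Subsequence B: 47, 47, 47, 47 — the constant sequence 47.
The 9th slot belongs to subsequence A; its 5th term is -243.
Position 10 falls in subsequence B as its term 5, giving 47.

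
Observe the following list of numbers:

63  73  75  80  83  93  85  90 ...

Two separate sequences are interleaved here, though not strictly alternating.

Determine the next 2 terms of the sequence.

103, 113

The slot pattern repeats as AABB (period 4), so there are 2 interleaved tracks.
Subsequence A = 63, 73, 83, 93: adding 10 each time.
Subsequence B = 75, 80, 85, 90: linear: a_n = 70 + 5·n.
Position 9 → subsequence A, term 5 = 103.
The 10th slot belongs to subsequence A; its 6th term is 113.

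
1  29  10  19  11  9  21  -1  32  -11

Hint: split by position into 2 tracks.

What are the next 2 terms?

53, -21

The terms cycle through 2 interleaved subsequences.
Track A: 1, 10, 11, 21, 32 (each term equals the sum of the previous two).
Track B: 29, 19, 9, -1, -11 (arithmetic, step −10).
The 11th slot belongs to track A; its 6th term is 53.
The 12th slot belongs to track B; its 6th term is -21.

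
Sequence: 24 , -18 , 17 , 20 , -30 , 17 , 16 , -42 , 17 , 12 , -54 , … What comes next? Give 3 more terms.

Taking every 3rd term gives 3 separate tracks.
Track A: 24, 20, 16, 12 — subtracting 4 each time.
Track B: -18, -30, -42, -54 — arithmetic, step −12.
Track C: 17, 17, 17 — always 17.
Term 12 comes from track C (its 4th entry): 17.
The 13th slot belongs to track A; its 5th term is 8.
Position 14 → track B, term 5 = -66.

17, 8, -66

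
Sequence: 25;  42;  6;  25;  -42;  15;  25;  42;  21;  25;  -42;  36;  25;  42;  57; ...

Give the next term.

25

Taking every 3rd term gives 3 separate tracks.
Subsequence A = 25, 25, 25, 25, 25: always 25.
Subsequence B = 42, -42, 42, -42, 42: alternating ±42.
Subsequence C = 6, 15, 21, 36, 57: a Fibonacci-like recurrence a_n = a_{n-1} + a_{n-2}.
The 16th slot belongs to subsequence A; its 6th term is 25.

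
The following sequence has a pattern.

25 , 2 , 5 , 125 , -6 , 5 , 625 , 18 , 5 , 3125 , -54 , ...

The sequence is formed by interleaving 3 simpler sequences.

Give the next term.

Read the sequence 3 terms at a time; column i is its own pattern.
Track A: 25, 125, 625, 3125 (powers of 5).
Track B: 2, -6, 18, -54 (multiplying by -3 each time).
Track C: 5, 5, 5 (always 5).
Position 12 → track C, term 4 = 5.

5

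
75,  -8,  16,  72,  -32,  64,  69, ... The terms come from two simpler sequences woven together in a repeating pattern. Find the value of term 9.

The slot pattern repeats as ABB (period 3), so there are 2 interleaved tracks.
Track A: 75, 72, 69 (arithmetic, step −3).
Track B: -8, 16, -32, 64 (geometric, ×-2 each step).
Position 9 falls in track B as its term 6, giving 256.

256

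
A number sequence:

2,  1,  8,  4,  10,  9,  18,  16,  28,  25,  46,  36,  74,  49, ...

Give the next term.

120

Taking every 2nd term gives 2 separate tracks.
Track A: 2, 8, 10, 18, 28, 46, 74 (a Fibonacci-like recurrence a_n = a_{n-1} + a_{n-2}).
Track B: 1, 4, 9, 16, 25, 36, 49 (consecutive squares n² from n = 1).
The 15th slot belongs to track A; its 8th term is 120.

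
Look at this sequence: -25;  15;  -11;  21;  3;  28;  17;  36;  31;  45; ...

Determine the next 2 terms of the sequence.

Split by position mod 2 into 2 tracks.
Stream A: -25, -11, 3, 17, 31 (arithmetic with common difference +14).
Stream B: 15, 21, 28, 36, 45 (triangular numbers starting at T_5).
The 11th slot belongs to stream A; its 6th term is 45.
Position 12 → stream B, term 6 = 55.

45, 55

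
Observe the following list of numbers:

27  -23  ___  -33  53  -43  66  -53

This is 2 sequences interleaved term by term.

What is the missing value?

Split by position mod 2 into 2 tracks.
Stream A: 27, ?, 53, 66 (adding 13 each time).
Stream B: -23, -33, -43, -53 (arithmetic, step −10).
The gap is stream A's term 2; the rule gives 40.

40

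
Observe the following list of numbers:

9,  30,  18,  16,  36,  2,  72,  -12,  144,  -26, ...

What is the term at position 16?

The terms cycle through 2 interleaved subsequences.
Stream A is 9, 18, 36, 72, 144, which is multiplying by 2 each time.
Stream B is 30, 16, 2, -12, -26, which is subtracting 14 each time.
Position 16 → stream B, term 8 = -68.

-68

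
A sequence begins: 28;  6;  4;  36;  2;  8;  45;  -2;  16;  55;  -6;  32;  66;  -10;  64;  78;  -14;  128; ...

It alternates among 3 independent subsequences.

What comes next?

Split by position mod 3: positions 1, 4, 7, … form one track, and each other residue class forms its own.
Track A = 28, 36, 45, 55, 66, 78: triangular numbers starting at T_7.
Track B = 6, 2, -2, -6, -10, -14: subtracting 4 each time.
Track C = 4, 8, 16, 32, 64, 128: a geometric progression (common ratio 2).
Position 19 → track A, term 7 = 91.

91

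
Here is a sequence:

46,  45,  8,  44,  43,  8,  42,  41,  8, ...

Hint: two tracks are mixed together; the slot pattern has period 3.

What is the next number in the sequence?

Positions follow the repeating pattern AAB; grouping by letter gives 2 tracks.
Subsequence A = 46, 45, 44, 43, 42, 41: arithmetic, step −1.
Subsequence B = 8, 8, 8: the constant sequence 8.
Position 10 falls in subsequence A as its term 7, giving 40.

40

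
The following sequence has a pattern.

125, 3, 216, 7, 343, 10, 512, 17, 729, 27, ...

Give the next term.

The terms cycle through 2 interleaved subsequences.
Track A: 125, 216, 343, 512, 729 (the cubes 5³, 6³, 7³, …).
Track B: 3, 7, 10, 17, 27 (a Fibonacci-like recurrence a_n = a_{n-1} + a_{n-2}).
The 11th slot belongs to track A; its 6th term is 1000.

1000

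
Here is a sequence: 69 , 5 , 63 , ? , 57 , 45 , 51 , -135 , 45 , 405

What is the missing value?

Taking every 2nd term gives 2 separate tracks.
Track A: 69, 63, 57, 51, 45 (arithmetic with common difference −6).
Track B: 5, ?, 45, -135, 405 (a geometric progression (common ratio -3)).
Track B's pattern makes the blank -15.

-15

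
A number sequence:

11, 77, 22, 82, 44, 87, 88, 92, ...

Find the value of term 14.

Split by position mod 2 into 2 tracks.
Track A is 11, 22, 44, 88, which is geometric with ratio 2.
Track B is 77, 82, 87, 92, which is arithmetic with common difference +5.
Position 14 falls in track B as its term 7, giving 107.

107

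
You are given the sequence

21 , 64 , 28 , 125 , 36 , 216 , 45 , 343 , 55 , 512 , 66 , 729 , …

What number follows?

78

The terms cycle through 2 interleaved subsequences.
Stream A: 21, 28, 36, 45, 55, 66. Triangular numbers n(n+1)/2 for n = 6, 7, ….
Stream B: 64, 125, 216, 343, 512, 729. The cubes 4³, 5³, 6³, ….
Position 13 → stream A, term 7 = 78.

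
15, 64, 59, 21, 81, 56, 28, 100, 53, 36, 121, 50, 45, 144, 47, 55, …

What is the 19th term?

Split by position mod 3: positions 1, 4, 7, … form one track, and each other residue class forms its own.
Track A: 15, 21, 28, 36, 45, 55. Triangular numbers starting at T_5.
Track B: 64, 81, 100, 121, 144. Consecutive squares n² from n = 8.
Track C: 59, 56, 53, 50, 47. Linear: a_n = 62 − 3·n.
Term 19 comes from track A (its 7th entry): 66.

66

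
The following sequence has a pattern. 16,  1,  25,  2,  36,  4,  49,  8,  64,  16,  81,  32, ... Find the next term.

100

Positions 1, 3, 5, … form one subsequence and positions 2, 4, 6, … form another.
Stream A: 16, 25, 36, 49, 64, 81. Consecutive squares n² from n = 4.
Stream B: 1, 2, 4, 8, 16, 32. Powers of 2.
The 13th slot belongs to stream A; its 7th term is 100.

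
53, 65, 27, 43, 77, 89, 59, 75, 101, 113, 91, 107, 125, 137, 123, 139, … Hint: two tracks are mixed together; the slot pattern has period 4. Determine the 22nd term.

185

The slot pattern repeats as AABB (period 4), so there are 2 interleaved tracks.
Stream A: 53, 65, 77, 89, 101, 113, 125, 137 (arithmetic with common difference +12).
Stream B: 27, 43, 59, 75, 91, 107, 123, 139 (linear: a_n = 11 + 16·n).
Position 22 falls in stream A as its term 12, giving 185.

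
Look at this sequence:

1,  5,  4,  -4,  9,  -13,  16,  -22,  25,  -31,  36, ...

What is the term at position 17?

Odd-indexed and even-indexed terms follow separate rules.
Stream A: 1, 4, 9, 16, 25, 36 (the squares 1², 2², 3², …).
Stream B: 5, -4, -13, -22, -31 (linear: a_n = 14 − 9·n).
Position 17 falls in stream A as its term 9, giving 81.

81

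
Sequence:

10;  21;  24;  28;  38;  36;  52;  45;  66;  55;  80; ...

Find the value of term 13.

Split by position mod 2 into 2 tracks.
Track A: 10, 24, 38, 52, 66, 80 — arithmetic, step +14.
Track B: 21, 28, 36, 45, 55 — triangular numbers starting at T_6.
Position 13 → track A, term 7 = 94.

94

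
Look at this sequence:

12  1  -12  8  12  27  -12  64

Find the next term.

The terms cycle through 2 interleaved subsequences.
Track A is 12, -12, 12, -12, which is alternating ±12.
Track B is 1, 8, 27, 64, which is the cubes 1³, 2³, 3³, ….
Position 9 → track A, term 5 = 12.

12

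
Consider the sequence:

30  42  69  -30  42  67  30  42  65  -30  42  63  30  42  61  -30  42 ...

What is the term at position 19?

Split by position mod 3: positions 1, 4, 7, … form one track, and each other residue class forms its own.
Track A: 30, -30, 30, -30, 30, -30 (oscillating between 30 and -30).
Track B: 42, 42, 42, 42, 42, 42 (constant 42).
Track C: 69, 67, 65, 63, 61 (arithmetic with common difference −2).
Term 19 comes from track A (its 7th entry): 30.

30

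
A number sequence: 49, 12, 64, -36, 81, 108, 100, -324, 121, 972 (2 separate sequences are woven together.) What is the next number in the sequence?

Split by position mod 2 into 2 tracks.
Track A: 49, 64, 81, 100, 121. Consecutive squares n² from n = 7.
Track B: 12, -36, 108, -324, 972. Multiplying by -3 each time.
Term 11 comes from track A (its 6th entry): 144.

144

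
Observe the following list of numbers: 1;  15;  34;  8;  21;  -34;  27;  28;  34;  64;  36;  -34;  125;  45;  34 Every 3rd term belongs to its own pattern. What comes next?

The terms cycle through 3 interleaved subsequences.
Track A is 1, 8, 27, 64, 125, which is perfect cubes starting at 1³.
Track B is 15, 21, 28, 36, 45, which is triangular numbers starting at T_5.
Track C is 34, -34, 34, -34, 34, which is the oscillation 34·(−1)^(n+1).
Position 16 → track A, term 6 = 216.

216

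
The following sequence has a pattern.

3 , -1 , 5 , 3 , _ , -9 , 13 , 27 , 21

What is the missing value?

Taking every 2nd term gives 2 separate tracks.
Subsequence A = 3, 5, ?, 13, 21: each term equals the sum of the previous two.
Subsequence B = -1, 3, -9, 27: geometric, ×-3 each step.
Filling subsequence A at index 3 by its rule yields 8.

8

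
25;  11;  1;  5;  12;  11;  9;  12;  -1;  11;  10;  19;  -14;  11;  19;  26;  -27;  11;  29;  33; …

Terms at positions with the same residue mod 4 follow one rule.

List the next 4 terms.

-40, 11, 48, 40

Split by position mod 4 into 4 tracks.
Stream A = 25, 12, -1, -14, -27: arithmetic, step −13.
Stream B = 11, 11, 11, 11, 11: the constant sequence 11.
Stream C = 1, 9, 10, 19, 29: each term equals the sum of the previous two.
Stream D = 5, 12, 19, 26, 33: adding 7 each time.
Term 21 comes from stream A (its 6th entry): -40.
Position 22 → stream B, term 6 = 11.
Term 23 comes from stream C (its 6th entry): 48.
Position 24 falls in stream D as its term 6, giving 40.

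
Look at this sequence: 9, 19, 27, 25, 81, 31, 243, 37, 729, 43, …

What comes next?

The terms cycle through 2 interleaved subsequences.
Stream A is 9, 27, 81, 243, 729, which is successive powers of 3.
Stream B is 19, 25, 31, 37, 43, which is linear: a_n = 13 + 6·n.
Position 11 → stream A, term 6 = 2187.

2187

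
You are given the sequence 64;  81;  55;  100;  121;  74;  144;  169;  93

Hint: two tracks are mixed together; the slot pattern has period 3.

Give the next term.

Positions follow the repeating pattern AAB; grouping by letter gives 2 tracks.
Subsequence A: 64, 81, 100, 121, 144, 169 — consecutive squares n² from n = 8.
Subsequence B: 55, 74, 93 — linear: a_n = 36 + 19·n.
Position 10 → subsequence A, term 7 = 196.

196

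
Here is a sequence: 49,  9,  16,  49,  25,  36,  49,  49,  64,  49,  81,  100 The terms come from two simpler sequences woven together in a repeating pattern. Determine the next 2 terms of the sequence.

Reading positions in blocks of 3 reveals the pattern ABB — 2 tracks woven together.
Track A: 49, 49, 49, 49 (always 49).
Track B: 9, 16, 25, 36, 49, 64, 81, 100 (consecutive squares n² from n = 3).
The 13th slot belongs to track A; its 5th term is 49.
Position 14 falls in track B as its term 9, giving 121.

49, 121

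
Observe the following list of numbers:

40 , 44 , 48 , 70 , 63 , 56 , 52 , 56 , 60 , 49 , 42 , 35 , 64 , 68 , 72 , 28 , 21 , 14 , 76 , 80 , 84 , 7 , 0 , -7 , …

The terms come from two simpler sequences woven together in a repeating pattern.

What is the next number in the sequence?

88

Positions follow the repeating pattern AAABBB; grouping by letter gives 2 tracks.
Track A: 40, 44, 48, 52, 56, 60, 64, 68, 72, 76, 80, 84 (arithmetic with common difference +4).
Track B: 70, 63, 56, 49, 42, 35, 28, 21, 14, 7, 0, -7 (subtracting 7 each time).
Position 25 falls in track A as its term 13, giving 88.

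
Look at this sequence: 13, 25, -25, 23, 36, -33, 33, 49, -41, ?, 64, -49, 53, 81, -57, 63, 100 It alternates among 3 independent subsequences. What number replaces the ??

Split by position mod 3 into 3 tracks.
Track A: 13, 23, 33, ?, 53, 63 (arithmetic with common difference +10).
Track B: 25, 36, 49, 64, 81, 100 (consecutive squares n² from n = 5).
Track C: -25, -33, -41, -49, -57 (arithmetic, step −8).
Track A's pattern makes the blank 43.

43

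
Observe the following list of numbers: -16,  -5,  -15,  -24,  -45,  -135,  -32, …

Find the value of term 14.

-32805

Positions follow the repeating pattern ABB; grouping by letter gives 2 tracks.
Stream A: -16, -24, -32 (linear: a_n = -8 − 8·n).
Stream B: -5, -15, -45, -135 (multiplying by 3 each time).
Position 14 falls in stream B as its term 9, giving -32805.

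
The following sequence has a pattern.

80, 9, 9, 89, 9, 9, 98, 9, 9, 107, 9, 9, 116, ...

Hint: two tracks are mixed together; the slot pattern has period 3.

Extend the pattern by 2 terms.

9, 9

Positions follow the repeating pattern ABB; grouping by letter gives 2 tracks.
Track A is 80, 89, 98, 107, 116, which is arithmetic with common difference +9.
Track B is 9, 9, 9, 9, 9, 9, 9, 9, which is the constant sequence 9.
The 14th slot belongs to track B; its 9th term is 9.
Position 15 falls in track B as its term 10, giving 9.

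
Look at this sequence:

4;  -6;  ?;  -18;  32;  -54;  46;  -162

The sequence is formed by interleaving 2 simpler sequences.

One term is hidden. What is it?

18

Positions 1, 3, 5, … form one subsequence and positions 2, 4, 6, … form another.
Track A = 4, ?, 32, 46: arithmetic with common difference +14.
Track B = -6, -18, -54, -162: geometric with ratio 3.
So the missing entry in track A is 18.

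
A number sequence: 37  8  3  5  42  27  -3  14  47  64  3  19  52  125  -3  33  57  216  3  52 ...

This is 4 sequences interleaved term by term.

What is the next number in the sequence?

62

Split by position mod 4: positions 1, 5, 9, … form one track, and each other residue class forms its own.
Subsequence A: 37, 42, 47, 52, 57 — linear: a_n = 32 + 5·n.
Subsequence B: 8, 27, 64, 125, 216 — perfect cubes starting at 2³.
Subsequence C: 3, -3, 3, -3, 3 — the oscillation 3·(−1)^(n+1).
Subsequence D: 5, 14, 19, 33, 52 — Fibonacci-style (each term is the sum of the two before it).
Position 21 → subsequence A, term 6 = 62.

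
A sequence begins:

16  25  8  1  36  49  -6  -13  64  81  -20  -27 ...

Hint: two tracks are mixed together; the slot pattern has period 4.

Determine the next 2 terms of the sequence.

Positions follow the repeating pattern AABB; grouping by letter gives 2 tracks.
Stream A = 16, 25, 36, 49, 64, 81: the squares 4², 5², 6², ….
Stream B = 8, 1, -6, -13, -20, -27: linear: a_n = 15 − 7·n.
The 13th slot belongs to stream A; its 7th term is 100.
Position 14 → stream A, term 8 = 121.

100, 121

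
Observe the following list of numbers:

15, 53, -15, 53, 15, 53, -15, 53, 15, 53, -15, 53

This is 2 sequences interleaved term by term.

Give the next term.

Split by position mod 2 into 2 tracks.
Subsequence A is 15, -15, 15, -15, 15, -15, which is alternating ±15.
Subsequence B is 53, 53, 53, 53, 53, 53, which is constant 53.
Position 13 falls in subsequence A as its term 7, giving 15.

15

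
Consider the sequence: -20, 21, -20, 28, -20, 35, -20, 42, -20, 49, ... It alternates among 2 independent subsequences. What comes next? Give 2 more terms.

The terms cycle through 2 interleaved subsequences.
Stream A: -20, -20, -20, -20, -20. Constant -20.
Stream B: 21, 28, 35, 42, 49. Linear: a_n = 14 + 7·n.
The 11th slot belongs to stream A; its 6th term is -20.
Term 12 comes from stream B (its 6th entry): 56.

-20, 56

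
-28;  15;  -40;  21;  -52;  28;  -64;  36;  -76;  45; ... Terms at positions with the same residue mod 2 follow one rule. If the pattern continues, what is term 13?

The terms cycle through 2 interleaved subsequences.
Track A = -28, -40, -52, -64, -76: linear: a_n = -16 − 12·n.
Track B = 15, 21, 28, 36, 45: triangular numbers n(n+1)/2 for n = 5, 6, ….
Position 13 → track A, term 7 = -100.

-100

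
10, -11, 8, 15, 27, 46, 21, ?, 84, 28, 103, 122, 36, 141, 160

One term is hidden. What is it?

65

Positions follow the repeating pattern ABB; grouping by letter gives 2 tracks.
Subsequence A = 10, 15, 21, 28, 36: triangular numbers starting at T_4.
Subsequence B = -11, 8, 27, 46, ?, 84, 103, 122, 141, 160: linear: a_n = -30 + 19·n.
So the missing entry in subsequence B is 65.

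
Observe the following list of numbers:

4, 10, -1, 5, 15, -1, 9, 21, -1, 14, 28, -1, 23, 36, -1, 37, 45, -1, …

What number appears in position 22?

Taking every 3rd term gives 3 separate tracks.
Stream A: 4, 5, 9, 14, 23, 37. Each term equals the sum of the previous two.
Stream B: 10, 15, 21, 28, 36, 45. Triangular numbers starting at T_4.
Stream C: -1, -1, -1, -1, -1, -1. The constant sequence -1.
The 22nd slot belongs to stream A; its 8th term is 97.

97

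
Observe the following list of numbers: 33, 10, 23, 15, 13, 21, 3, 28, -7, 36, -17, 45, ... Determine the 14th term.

Split by position mod 2 into 2 tracks.
Track A is 33, 23, 13, 3, -7, -17, which is arithmetic with common difference −10.
Track B is 10, 15, 21, 28, 36, 45, which is the triangular numbers T_4, T_5, ….
Position 14 → track B, term 7 = 55.

55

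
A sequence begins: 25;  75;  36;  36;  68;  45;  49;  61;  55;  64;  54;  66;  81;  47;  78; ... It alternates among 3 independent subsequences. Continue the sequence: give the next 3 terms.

Split by position mod 3 into 3 tracks.
Track A: 25, 36, 49, 64, 81 — consecutive squares n² from n = 5.
Track B: 75, 68, 61, 54, 47 — linear: a_n = 82 − 7·n.
Track C: 36, 45, 55, 66, 78 — triangular numbers n(n+1)/2 for n = 8, 9, ….
The 16th slot belongs to track A; its 6th term is 100.
The 17th slot belongs to track B; its 6th term is 40.
The 18th slot belongs to track C; its 6th term is 91.

100, 40, 91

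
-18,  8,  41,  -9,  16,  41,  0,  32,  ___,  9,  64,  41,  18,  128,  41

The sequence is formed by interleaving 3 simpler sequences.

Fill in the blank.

Split by position mod 3 into 3 tracks.
Subsequence A = -18, -9, 0, 9, 18: adding 9 each time.
Subsequence B = 8, 16, 32, 64, 128: powers 2^3, 2^4, 2^5, ….
Subsequence C = 41, 41, ?, 41, 41: the constant sequence 41.
Subsequence C's pattern makes the blank 41.

41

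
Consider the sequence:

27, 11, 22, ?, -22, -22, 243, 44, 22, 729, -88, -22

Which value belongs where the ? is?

Taking every 3rd term gives 3 separate tracks.
Track A is 27, ?, 243, 729, which is powers of 3.
Track B is 11, -22, 44, -88, which is geometric with ratio -2.
Track C is 22, -22, 22, -22, which is oscillating between 22 and -22.
Track A's pattern makes the blank 81.

81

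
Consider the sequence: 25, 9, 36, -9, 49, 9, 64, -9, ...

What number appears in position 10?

Odd-indexed and even-indexed terms follow separate rules.
Subsequence A: 25, 36, 49, 64. Perfect squares starting at 5².
Subsequence B: 9, -9, 9, -9. Alternating ±9.
Position 10 falls in subsequence B as its term 5, giving 9.

9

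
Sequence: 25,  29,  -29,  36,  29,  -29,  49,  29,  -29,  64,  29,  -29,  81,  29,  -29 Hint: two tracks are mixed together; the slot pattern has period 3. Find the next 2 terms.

Positions follow the repeating pattern ABB; grouping by letter gives 2 tracks.
Track A: 25, 36, 49, 64, 81 (the squares 5², 6², 7², …).
Track B: 29, -29, 29, -29, 29, -29, 29, -29, 29, -29 (oscillating between 29 and -29).
Term 16 comes from track A (its 6th entry): 100.
Position 17 falls in track B as its term 11, giving 29.

100, 29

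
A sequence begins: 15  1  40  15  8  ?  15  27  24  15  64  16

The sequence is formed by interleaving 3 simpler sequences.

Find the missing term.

Split by position mod 3: positions 1, 4, 7, … form one track, and each other residue class forms its own.
Track A: 15, 15, 15, 15 — always 15.
Track B: 1, 8, 27, 64 — the cubes 1³, 2³, 3³, ….
Track C: 40, ?, 24, 16 — arithmetic, step −8.
Track C's pattern makes the blank 32.

32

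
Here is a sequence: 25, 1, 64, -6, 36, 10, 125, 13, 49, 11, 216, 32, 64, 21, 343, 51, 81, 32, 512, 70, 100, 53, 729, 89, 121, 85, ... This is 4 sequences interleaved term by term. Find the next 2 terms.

Split by position mod 4 into 4 tracks.
Stream A: 25, 36, 49, 64, 81, 100, 121. The squares 5², 6², 7², ….
Stream B: 1, 10, 11, 21, 32, 53, 85. Each term equals the sum of the previous two.
Stream C: 64, 125, 216, 343, 512, 729. Perfect cubes starting at 4³.
Stream D: -6, 13, 32, 51, 70, 89. Arithmetic with common difference +19.
Term 27 comes from stream C (its 7th entry): 1000.
Term 28 comes from stream D (its 7th entry): 108.

1000, 108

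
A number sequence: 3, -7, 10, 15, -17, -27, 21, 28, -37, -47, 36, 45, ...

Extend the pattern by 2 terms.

-57, -67

The slot pattern repeats as AABB (period 4), so there are 2 interleaved tracks.
Track A: 3, -7, -17, -27, -37, -47. Arithmetic with common difference −10.
Track B: 10, 15, 21, 28, 36, 45. The triangular numbers T_4, T_5, ….
Position 13 falls in track A as its term 7, giving -57.
Term 14 comes from track A (its 8th entry): -67.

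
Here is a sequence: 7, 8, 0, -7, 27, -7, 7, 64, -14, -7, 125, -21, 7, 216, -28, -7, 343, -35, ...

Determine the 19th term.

Read the sequence 3 terms at a time; column i is its own pattern.
Track A is 7, -7, 7, -7, 7, -7, which is oscillating between 7 and -7.
Track B is 8, 27, 64, 125, 216, 343, which is consecutive cubes n³ from n = 2.
Track C is 0, -7, -14, -21, -28, -35, which is linear: a_n = 7 − 7·n.
The 19th slot belongs to track A; its 7th term is 7.

7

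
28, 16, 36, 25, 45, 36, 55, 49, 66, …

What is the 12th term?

Positions 1, 3, 5, … form one subsequence and positions 2, 4, 6, … form another.
Stream A is 28, 36, 45, 55, 66, which is triangular numbers starting at T_7.
Stream B is 16, 25, 36, 49, which is the squares 4², 5², 6², ….
Position 12 → stream B, term 6 = 81.

81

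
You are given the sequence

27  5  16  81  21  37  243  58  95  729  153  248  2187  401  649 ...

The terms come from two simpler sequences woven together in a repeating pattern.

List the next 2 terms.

6561, 1050

The slot pattern repeats as ABB (period 3), so there are 2 interleaved tracks.
Track A: 27, 81, 243, 729, 2187. Successive powers of 3.
Track B: 5, 16, 21, 37, 58, 95, 153, 248, 401, 649. Fibonacci-style (each term is the sum of the two before it).
The 16th slot belongs to track A; its 6th term is 6561.
The 17th slot belongs to track B; its 11th term is 1050.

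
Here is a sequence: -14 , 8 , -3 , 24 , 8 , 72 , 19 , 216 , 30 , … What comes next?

648

Taking every 2nd term gives 2 separate tracks.
Track A: -14, -3, 8, 19, 30 — arithmetic, step +11.
Track B: 8, 24, 72, 216 — geometric with ratio 3.
Position 10 falls in track B as its term 5, giving 648.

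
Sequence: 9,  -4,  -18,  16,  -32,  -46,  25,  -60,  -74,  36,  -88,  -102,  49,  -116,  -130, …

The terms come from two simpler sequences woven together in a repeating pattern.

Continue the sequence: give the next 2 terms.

64, -144

Positions follow the repeating pattern ABB; grouping by letter gives 2 tracks.
Subsequence A: 9, 16, 25, 36, 49 (consecutive squares n² from n = 3).
Subsequence B: -4, -18, -32, -46, -60, -74, -88, -102, -116, -130 (subtracting 14 each time).
Term 16 comes from subsequence A (its 6th entry): 64.
Term 17 comes from subsequence B (its 11th entry): -144.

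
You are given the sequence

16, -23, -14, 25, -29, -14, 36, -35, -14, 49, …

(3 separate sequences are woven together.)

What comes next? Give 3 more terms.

Split by position mod 3 into 3 tracks.
Track A is 16, 25, 36, 49, which is the squares 4², 5², 6², ….
Track B is -23, -29, -35, which is subtracting 6 each time.
Track C is -14, -14, -14, which is constant -14.
Position 11 → track B, term 4 = -41.
Term 12 comes from track C (its 4th entry): -14.
The 13th slot belongs to track A; its 5th term is 64.

-41, -14, 64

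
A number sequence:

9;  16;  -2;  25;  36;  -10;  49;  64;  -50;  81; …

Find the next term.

100

Positions follow the repeating pattern AAB; grouping by letter gives 2 tracks.
Track A: 9, 16, 25, 36, 49, 64, 81 (perfect squares starting at 3²).
Track B: -2, -10, -50 (geometric with ratio 5).
The 11th slot belongs to track A; its 8th term is 100.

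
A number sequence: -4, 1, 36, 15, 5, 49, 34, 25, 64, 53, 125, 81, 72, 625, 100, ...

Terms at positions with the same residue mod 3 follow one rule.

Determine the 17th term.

Read the sequence 3 terms at a time; column i is its own pattern.
Stream A: -4, 15, 34, 53, 72. Adding 19 each time.
Stream B: 1, 5, 25, 125, 625. Powers of 5.
Stream C: 36, 49, 64, 81, 100. Consecutive squares n² from n = 6.
Term 17 comes from stream B (its 6th entry): 3125.

3125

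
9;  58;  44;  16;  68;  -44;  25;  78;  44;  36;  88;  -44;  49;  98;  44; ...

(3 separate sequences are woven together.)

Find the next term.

The terms cycle through 3 interleaved subsequences.
Stream A: 9, 16, 25, 36, 49. Consecutive squares n² from n = 3.
Stream B: 58, 68, 78, 88, 98. Arithmetic with common difference +10.
Stream C: 44, -44, 44, -44, 44. Alternating ±44.
Term 16 comes from stream A (its 6th entry): 64.

64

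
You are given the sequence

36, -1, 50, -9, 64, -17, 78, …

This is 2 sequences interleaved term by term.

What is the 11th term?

106

Positions 1, 3, 5, … form one subsequence and positions 2, 4, 6, … form another.
Stream A = 36, 50, 64, 78: linear: a_n = 22 + 14·n.
Stream B = -1, -9, -17: subtracting 8 each time.
Position 11 → stream A, term 6 = 106.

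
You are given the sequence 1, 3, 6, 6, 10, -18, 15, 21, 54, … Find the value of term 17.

78

Positions follow the repeating pattern AAB; grouping by letter gives 2 tracks.
Track A = 1, 3, 6, 10, 15, 21: triangular numbers n(n+1)/2 for n = 1, 2, ….
Track B = 6, -18, 54: a geometric progression (common ratio -3).
Position 17 → track A, term 12 = 78.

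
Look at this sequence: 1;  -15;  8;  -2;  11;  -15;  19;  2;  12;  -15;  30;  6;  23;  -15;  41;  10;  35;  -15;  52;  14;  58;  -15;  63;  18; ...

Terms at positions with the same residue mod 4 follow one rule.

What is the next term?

Split by position mod 4 into 4 tracks.
Track A: 1, 11, 12, 23, 35, 58 — a Fibonacci-like recurrence a_n = a_{n-1} + a_{n-2}.
Track B: -15, -15, -15, -15, -15, -15 — the constant sequence -15.
Track C: 8, 19, 30, 41, 52, 63 — arithmetic, step +11.
Track D: -2, 2, 6, 10, 14, 18 — linear: a_n = -6 + 4·n.
Position 25 → track A, term 7 = 93.

93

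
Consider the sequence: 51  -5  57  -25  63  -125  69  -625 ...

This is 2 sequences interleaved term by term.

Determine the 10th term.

Positions 1, 3, 5, … form one subsequence and positions 2, 4, 6, … form another.
Stream A is 51, 57, 63, 69, which is arithmetic, step +6.
Stream B is -5, -25, -125, -625, which is multiplying by 5 each time.
Term 10 comes from stream B (its 5th entry): -3125.

-3125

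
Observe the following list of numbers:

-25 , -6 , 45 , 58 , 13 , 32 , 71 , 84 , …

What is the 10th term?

70

Positions follow the repeating pattern AABB; grouping by letter gives 2 tracks.
Subsequence A: -25, -6, 13, 32 (arithmetic with common difference +19).
Subsequence B: 45, 58, 71, 84 (adding 13 each time).
The 10th slot belongs to subsequence A; its 6th term is 70.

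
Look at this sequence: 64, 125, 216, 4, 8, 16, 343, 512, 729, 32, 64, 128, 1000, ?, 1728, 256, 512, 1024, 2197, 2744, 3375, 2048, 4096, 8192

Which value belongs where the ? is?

The slot pattern repeats as AAABBB (period 6), so there are 2 interleaved tracks.
Track A = 64, 125, 216, 343, 512, 729, 1000, ?, 1728, 2197, 2744, 3375: the cubes 4³, 5³, 6³, ….
Track B = 4, 8, 16, 32, 64, 128, 256, 512, 1024, 2048, 4096, 8192: powers of 2.
Filling track A at index 8 by its rule yields 1331.

1331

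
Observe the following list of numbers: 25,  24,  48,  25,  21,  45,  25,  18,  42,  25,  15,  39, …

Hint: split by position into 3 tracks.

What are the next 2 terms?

Taking every 3rd term gives 3 separate tracks.
Subsequence A: 25, 25, 25, 25 — the constant sequence 25.
Subsequence B: 24, 21, 18, 15 — linear: a_n = 27 − 3·n.
Subsequence C: 48, 45, 42, 39 — arithmetic with common difference −3.
Position 13 → subsequence A, term 5 = 25.
The 14th slot belongs to subsequence B; its 5th term is 12.

25, 12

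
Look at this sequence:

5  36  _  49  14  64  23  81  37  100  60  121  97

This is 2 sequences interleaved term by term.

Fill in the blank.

Taking every 2nd term gives 2 separate tracks.
Track A: 5, ?, 14, 23, 37, 60, 97. Fibonacci-style (each term is the sum of the two before it).
Track B: 36, 49, 64, 81, 100, 121. Consecutive squares n² from n = 6.
So the missing entry in track A is 9.

9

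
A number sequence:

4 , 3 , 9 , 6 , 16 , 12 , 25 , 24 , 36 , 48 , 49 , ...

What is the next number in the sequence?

Split by position mod 2 into 2 tracks.
Track A = 4, 9, 16, 25, 36, 49: the squares 2², 3², 4², ….
Track B = 3, 6, 12, 24, 48: a geometric progression (common ratio 2).
Position 12 falls in track B as its term 6, giving 96.

96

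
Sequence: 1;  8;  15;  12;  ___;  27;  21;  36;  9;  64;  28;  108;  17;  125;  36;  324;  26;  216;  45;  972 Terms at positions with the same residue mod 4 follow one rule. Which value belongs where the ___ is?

8

The terms cycle through 4 interleaved subsequences.
Stream A: 1, ?, 9, 17, 26 (each term equals the sum of the previous two).
Stream B: 8, 27, 64, 125, 216 (consecutive cubes n³ from n = 2).
Stream C: 15, 21, 28, 36, 45 (triangular numbers n(n+1)/2 for n = 5, 6, …).
Stream D: 12, 36, 108, 324, 972 (a geometric progression (common ratio 3)).
Stream A's pattern makes the blank 8.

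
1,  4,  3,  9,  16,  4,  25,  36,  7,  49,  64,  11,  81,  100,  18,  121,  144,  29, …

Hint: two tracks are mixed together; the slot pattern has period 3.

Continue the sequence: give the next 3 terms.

169, 196, 47

The slot pattern repeats as AAB (period 3), so there are 2 interleaved tracks.
Stream A is 1, 4, 9, 16, 25, 36, 49, 64, 81, 100, 121, 144, which is perfect squares starting at 1².
Stream B is 3, 4, 7, 11, 18, 29, which is a Fibonacci-like recurrence a_n = a_{n-1} + a_{n-2}.
Term 19 comes from stream A (its 13th entry): 169.
Position 20 → stream A, term 14 = 196.
Term 21 comes from stream B (its 7th entry): 47.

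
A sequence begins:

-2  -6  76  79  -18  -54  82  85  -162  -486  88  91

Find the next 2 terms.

Reading positions in blocks of 4 reveals the pattern AABB — 2 tracks woven together.
Subsequence A: -2, -6, -18, -54, -162, -486 — geometric, ×3 each step.
Subsequence B: 76, 79, 82, 85, 88, 91 — adding 3 each time.
The 13th slot belongs to subsequence A; its 7th term is -1458.
Term 14 comes from subsequence A (its 8th entry): -4374.

-1458, -4374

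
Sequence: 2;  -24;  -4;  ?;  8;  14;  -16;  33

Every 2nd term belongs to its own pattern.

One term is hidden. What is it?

Odd-indexed and even-indexed terms follow separate rules.
Track A: 2, -4, 8, -16 — multiplying by -2 each time.
Track B: -24, ?, 14, 33 — arithmetic with common difference +19.
Filling track B at index 2 by its rule yields -5.

-5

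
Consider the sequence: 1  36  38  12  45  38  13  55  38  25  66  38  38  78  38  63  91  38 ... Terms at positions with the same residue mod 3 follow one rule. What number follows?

Split by position mod 3 into 3 tracks.
Subsequence A: 1, 12, 13, 25, 38, 63 (a Fibonacci-like recurrence a_n = a_{n-1} + a_{n-2}).
Subsequence B: 36, 45, 55, 66, 78, 91 (triangular numbers starting at T_8).
Subsequence C: 38, 38, 38, 38, 38, 38 (the constant sequence 38).
Position 19 → subsequence A, term 7 = 101.

101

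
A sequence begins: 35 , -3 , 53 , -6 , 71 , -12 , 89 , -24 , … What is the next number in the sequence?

107

Positions 1, 3, 5, … form one subsequence and positions 2, 4, 6, … form another.
Stream A = 35, 53, 71, 89: linear: a_n = 17 + 18·n.
Stream B = -3, -6, -12, -24: multiplying by 2 each time.
The 9th slot belongs to stream A; its 5th term is 107.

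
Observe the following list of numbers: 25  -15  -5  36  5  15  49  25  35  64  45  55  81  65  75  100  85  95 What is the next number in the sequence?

121

Positions follow the repeating pattern ABB; grouping by letter gives 2 tracks.
Stream A: 25, 36, 49, 64, 81, 100 (the squares 5², 6², 7², …).
Stream B: -15, -5, 5, 15, 25, 35, 45, 55, 65, 75, 85, 95 (linear: a_n = -25 + 10·n).
Position 19 → stream A, term 7 = 121.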